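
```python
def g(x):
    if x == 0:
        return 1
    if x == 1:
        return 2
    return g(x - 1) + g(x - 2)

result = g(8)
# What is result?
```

Build up from base cases: g(0)=1, g(1)=2, g(2)=3, g(3)=5, g(4)=8, g(5)=13, g(6)=21, ..., g(8)=55

Answer: 55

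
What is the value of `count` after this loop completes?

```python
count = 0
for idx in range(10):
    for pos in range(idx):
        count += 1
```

Triangle number: 0+1+2+...+9
`count` takes the values: 0 → 1 → 2 → 3 → 4 → 5 → 6 → 7 → 8 → 9 → 10 → 11 → 12 → 13 → 14 → 15 → 16 → 17 → 18 → 19 → 20 → 21 → 22 → 23 → 24 → 25 → 26 → 27 → 28 → 29 → … → 41 → 42 → 43 → 44 → 45

Answer: 45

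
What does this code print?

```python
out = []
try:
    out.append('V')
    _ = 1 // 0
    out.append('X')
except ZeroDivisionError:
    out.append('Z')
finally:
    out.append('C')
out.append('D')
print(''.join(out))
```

Execution trace: 'V' (try body) → 'Z' (except ZeroDivisionError) → 'C' (finally) → 'D' (after the try/except). Output: VZCD

Answer: VZCD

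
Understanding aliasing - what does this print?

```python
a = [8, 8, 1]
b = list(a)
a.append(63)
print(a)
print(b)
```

Key concept: list() constructor creates copy.
Step by step:
`a = [8, 8, 1]` → a = [8, 8, 1]
`b = list(a)` → b = [8, 8, 1]
`a.append(63)` → a = [8, 8, 1, 63]
`print(a)` → prints [8, 8, 1, 63]
`print(b)` → prints [8, 8, 1]

Answer:
[8, 8, 1, 63]
[8, 8, 1]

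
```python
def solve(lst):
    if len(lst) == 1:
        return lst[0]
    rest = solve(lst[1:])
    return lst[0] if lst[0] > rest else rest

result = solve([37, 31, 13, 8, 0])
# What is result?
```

Recursive max over [37, 31, 13, 8, 0] = 37

Answer: 37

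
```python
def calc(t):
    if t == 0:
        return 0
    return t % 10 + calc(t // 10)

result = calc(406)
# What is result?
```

Sum of digits of 406: 6 + 0 + 4 = 10

Answer: 10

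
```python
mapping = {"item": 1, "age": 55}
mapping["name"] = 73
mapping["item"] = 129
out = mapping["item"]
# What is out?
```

Trace:
`mapping = {"item": 1, "age": 55}` → mapping = {'item': 1, 'age': 55}
`mapping["name"] = 73` → mapping = {'item': 1, 'age': 55, 'name': 73}
`mapping["item"] = 129` → mapping = {'item': 129, 'age': 55, 'name': 73}
`out = mapping["item"]` → out = 129
So out = 129

Answer: 129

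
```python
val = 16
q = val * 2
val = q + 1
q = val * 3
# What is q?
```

Trace:
`val = 16` → val = 16
`q = val * 2` → q = 32
`val = q + 1` → val = 33
`q = val * 3` → q = 99
So q = 99

Answer: 99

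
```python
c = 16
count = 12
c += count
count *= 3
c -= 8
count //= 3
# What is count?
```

Trace:
`c = 16` → c = 16
`count = 12` → count = 12
`c += count` → c = 28
`count *= 3` → count = 36
`c -= 8` → c = 20
`count //= 3` → count = 12
So count = 12

Answer: 12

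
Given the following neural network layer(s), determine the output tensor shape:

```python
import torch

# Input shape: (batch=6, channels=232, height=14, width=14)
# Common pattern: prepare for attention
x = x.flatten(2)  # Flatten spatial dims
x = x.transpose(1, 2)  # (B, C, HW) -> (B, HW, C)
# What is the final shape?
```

Input: (6, 232, 14, 14) -> after flatten(2): (6, 232, 196) -> Output: (6, 196, 232)

Answer: (6, 196, 232)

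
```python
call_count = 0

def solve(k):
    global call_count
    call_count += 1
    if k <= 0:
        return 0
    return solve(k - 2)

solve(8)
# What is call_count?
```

Linear recursion stepping by 2: 5 calls from k=8 down to ≤0.

Answer: 5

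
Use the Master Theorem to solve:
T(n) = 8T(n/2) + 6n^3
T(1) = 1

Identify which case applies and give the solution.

a=8, b=2, f(n)=6n^3. log_2(8) = 3. Since c=3 = 3, Case 2 applies: T(n) = Θ(n^log_b(a) · log n) = O(n^3 log n).

Answer: O(n^3 log n) - Case 2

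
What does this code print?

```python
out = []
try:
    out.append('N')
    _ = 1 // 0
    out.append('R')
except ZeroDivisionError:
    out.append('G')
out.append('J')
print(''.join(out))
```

Execution trace: 'N' (try body) → 'G' (except ZeroDivisionError) → 'J' (after the try/except). Output: NGJ

Answer: NGJ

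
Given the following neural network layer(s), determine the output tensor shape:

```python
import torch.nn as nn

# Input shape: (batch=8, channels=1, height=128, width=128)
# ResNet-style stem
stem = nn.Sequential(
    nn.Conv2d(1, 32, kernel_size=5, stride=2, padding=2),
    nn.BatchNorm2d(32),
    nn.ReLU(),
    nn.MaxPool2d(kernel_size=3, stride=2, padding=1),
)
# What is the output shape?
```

Input: (8, 1, 128, 128) -> after Conv2d 5x5 stride=2: (8, 32, 64, 64) -> Output: (8, 32, 32, 32)

Answer: (8, 32, 32, 32)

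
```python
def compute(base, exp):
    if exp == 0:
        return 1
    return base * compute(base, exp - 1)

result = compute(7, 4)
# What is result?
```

compute(7, 4) = 7 * 7 * 7 * 7 = 2401

Answer: 2401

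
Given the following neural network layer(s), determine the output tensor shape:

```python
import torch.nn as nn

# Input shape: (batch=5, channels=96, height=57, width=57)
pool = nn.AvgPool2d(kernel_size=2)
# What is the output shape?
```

Input: (5, 96, 57, 57) -> Output: (5, 96, 28, 28)

Answer: (5, 96, 28, 28)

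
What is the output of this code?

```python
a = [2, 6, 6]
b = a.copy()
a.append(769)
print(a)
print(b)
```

Key concept: list.copy() creates independent copy.
Step by step:
`a = [2, 6, 6]` → a = [2, 6, 6]
`b = a.copy()` → b = [2, 6, 6]
`a.append(769)` → a = [2, 6, 6, 769]
`print(a)` → prints [2, 6, 6, 769]
`print(b)` → prints [2, 6, 6]

Answer:
[2, 6, 6, 769]
[2, 6, 6]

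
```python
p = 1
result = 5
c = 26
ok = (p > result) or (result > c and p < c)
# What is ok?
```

Trace:
`p = 1` → p = 1
`result = 5` → result = 5
`c = 26` → c = 26
`ok = (p > result) or (result > c and p < c)` → ok = False
So ok = False

Answer: False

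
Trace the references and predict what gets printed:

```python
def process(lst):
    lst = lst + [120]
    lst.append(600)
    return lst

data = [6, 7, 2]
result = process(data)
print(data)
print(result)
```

Key concept: rebinding parameter vs mutation.
Step by step:
`data = [6, 7, 2]` → data = [6, 7, 2]
`result = process(data)` → result = [6, 7, 2, 120, 600]
`print(data)` → prints [6, 7, 2]
`print(result)` → prints [6, 7, 2, 120, 600]

Answer:
[6, 7, 2]
[6, 7, 2, 120, 600]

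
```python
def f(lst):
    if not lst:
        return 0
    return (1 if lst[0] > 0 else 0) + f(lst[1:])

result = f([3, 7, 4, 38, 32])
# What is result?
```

Count of positive elements in [3, 7, 4, 38, 32] = 5

Answer: 5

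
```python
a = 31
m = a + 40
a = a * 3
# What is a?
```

Trace:
`a = 31` → a = 31
`m = a + 40` → m = 71
`a = a * 3` → a = 93
So a = 93

Answer: 93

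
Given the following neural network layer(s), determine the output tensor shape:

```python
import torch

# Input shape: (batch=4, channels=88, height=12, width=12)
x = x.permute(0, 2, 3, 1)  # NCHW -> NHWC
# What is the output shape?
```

Input: (4, 88, 12, 12) -> Output: (4, 12, 12, 88)

Answer: (4, 12, 12, 88)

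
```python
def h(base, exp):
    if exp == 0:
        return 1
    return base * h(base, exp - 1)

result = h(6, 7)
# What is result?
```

h(6, 7) = 6 * 6 * 6 * 6 * 6 * 6 * 6 = 279936

Answer: 279936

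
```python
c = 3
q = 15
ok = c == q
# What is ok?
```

Trace:
`c = 3` → c = 3
`q = 15` → q = 15
`ok = c == q` → ok = False
So ok = False

Answer: False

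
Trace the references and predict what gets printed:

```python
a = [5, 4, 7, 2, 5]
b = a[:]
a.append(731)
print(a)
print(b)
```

Key concept: slice [:] creates copy.
Step by step:
`a = [5, 4, 7, 2, 5]` → a = [5, 4, 7, 2, 5]
`b = a[:]` → b = [5, 4, 7, 2, 5]
`a.append(731)` → a = [5, 4, 7, 2, 5, 731]
`print(a)` → prints [5, 4, 7, 2, 5, 731]
`print(b)` → prints [5, 4, 7, 2, 5]

Answer:
[5, 4, 7, 2, 5, 731]
[5, 4, 7, 2, 5]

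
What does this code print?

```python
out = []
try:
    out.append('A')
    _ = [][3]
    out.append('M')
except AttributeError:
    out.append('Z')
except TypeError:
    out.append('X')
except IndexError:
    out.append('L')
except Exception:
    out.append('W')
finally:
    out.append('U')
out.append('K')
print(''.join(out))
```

Execution trace: 'A' (try body) → 'L' (except IndexError) → 'U' (finally) → 'K' (after the try/except). Output: ALUK

Answer: ALUK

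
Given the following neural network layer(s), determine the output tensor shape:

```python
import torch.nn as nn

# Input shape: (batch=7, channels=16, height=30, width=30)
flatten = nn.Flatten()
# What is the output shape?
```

Input: (7, 16, 30, 30) -> Output: (7, 14400)

Answer: (7, 14400)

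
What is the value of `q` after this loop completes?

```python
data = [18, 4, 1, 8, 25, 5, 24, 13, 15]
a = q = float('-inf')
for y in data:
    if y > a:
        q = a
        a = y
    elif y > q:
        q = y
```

Second largest (with repeats) in [18, 4, 1, 8, 25, 5, 24, 13, 15]
`q` takes the values: -inf → 4 → 8 → 18 → 24

Answer: 24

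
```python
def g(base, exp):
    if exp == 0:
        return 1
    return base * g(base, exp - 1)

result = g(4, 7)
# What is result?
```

g(4, 7) = 4 * 4 * 4 * 4 * 4 * 4 * 4 = 16384

Answer: 16384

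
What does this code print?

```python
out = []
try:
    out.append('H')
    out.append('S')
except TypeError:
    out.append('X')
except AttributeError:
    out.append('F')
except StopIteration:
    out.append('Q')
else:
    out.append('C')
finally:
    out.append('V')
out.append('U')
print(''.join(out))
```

Execution trace: 'H' (try body) → 'S' (try body, no exception) → 'C' (else) → 'V' (finally) → 'U' (after the try/except). Output: HSCVU

Answer: HSCVU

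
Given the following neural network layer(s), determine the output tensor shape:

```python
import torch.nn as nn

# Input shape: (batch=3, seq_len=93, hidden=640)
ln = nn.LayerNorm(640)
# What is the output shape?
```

Input: (3, 93, 640) -> Output: (3, 93, 640)

Answer: (3, 93, 640)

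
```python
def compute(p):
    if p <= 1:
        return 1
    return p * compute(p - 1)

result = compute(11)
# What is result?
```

compute(11) = 11 * 10 * 9 * 8 * 7 * 6 * 5 * 4 * 3 * 2 * 1 = 39916800

Answer: 39916800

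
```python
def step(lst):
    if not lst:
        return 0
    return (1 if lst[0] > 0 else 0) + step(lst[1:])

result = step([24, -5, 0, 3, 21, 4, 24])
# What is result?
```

Count of positive elements in [24, -5, 0, 3, 21, 4, 24] = 5

Answer: 5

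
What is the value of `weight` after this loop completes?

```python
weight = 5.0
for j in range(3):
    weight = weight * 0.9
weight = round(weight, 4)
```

Exponential decay: 5.0 * 0.9^3
`weight` takes the values: 5.0 → 4.5 → 4.05 → 3.645

Answer: 3.645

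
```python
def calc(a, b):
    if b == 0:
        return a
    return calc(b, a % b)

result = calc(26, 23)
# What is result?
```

calc(26, 23) -> calc(23, 3) -> calc(3, 2) -> calc(2, 1) -> calc(1, 0) -> 1

Answer: 1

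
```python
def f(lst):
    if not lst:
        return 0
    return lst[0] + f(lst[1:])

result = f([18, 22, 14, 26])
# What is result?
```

18 + 22 + 14 + 26 + 0 = 80

Answer: 80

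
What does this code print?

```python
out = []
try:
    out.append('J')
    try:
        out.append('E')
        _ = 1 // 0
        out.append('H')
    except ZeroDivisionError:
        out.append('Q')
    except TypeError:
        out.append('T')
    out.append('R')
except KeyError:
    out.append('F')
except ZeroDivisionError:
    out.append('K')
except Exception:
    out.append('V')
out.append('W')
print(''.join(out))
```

Execution trace: 'J' (try body) → 'E' (inner try body) → 'Q' (inner except ZeroDivisionError) → 'R' (try body, no exception) → 'W' (after the try/except). Output: JEQRW

Answer: JEQRW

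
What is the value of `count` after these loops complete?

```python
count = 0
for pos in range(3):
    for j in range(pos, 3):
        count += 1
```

Upper triangle: 3 + 2 + ... + 1
`count` takes the values: 0 → 1 → 2 → 3 → 4 → 5 → 6

Answer: 6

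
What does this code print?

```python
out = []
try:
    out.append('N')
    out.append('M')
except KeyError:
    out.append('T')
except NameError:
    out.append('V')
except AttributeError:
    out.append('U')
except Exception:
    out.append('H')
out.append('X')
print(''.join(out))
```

Execution trace: 'N' (try body) → 'M' (try body, no exception) → 'X' (after the try/except). Output: NMX

Answer: NMX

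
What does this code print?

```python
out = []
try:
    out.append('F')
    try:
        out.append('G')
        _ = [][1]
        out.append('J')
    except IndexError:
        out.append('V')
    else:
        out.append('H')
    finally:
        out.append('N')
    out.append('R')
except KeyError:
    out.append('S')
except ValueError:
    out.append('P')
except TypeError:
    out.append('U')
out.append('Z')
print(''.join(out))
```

Execution trace: 'F' (try body) → 'G' (inner try body) → 'V' (inner except IndexError) → 'N' (inner finally) → 'R' (try body, no exception) → 'Z' (after the try/except). Output: FGVNRZ

Answer: FGVNRZ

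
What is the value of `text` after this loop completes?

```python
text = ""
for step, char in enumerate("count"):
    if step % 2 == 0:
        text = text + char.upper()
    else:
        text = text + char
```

Uppercase even positions in 'count'
`text` takes the values: "" → "C" → "Co" → "CoU" → "CoUn" → "CoUnT"

Answer: "CoUnT"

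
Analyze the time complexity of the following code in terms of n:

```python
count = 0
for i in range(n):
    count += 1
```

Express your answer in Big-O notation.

Each loop level contributes: n. Multiplying the contributions gives O(n).

Answer: O(n)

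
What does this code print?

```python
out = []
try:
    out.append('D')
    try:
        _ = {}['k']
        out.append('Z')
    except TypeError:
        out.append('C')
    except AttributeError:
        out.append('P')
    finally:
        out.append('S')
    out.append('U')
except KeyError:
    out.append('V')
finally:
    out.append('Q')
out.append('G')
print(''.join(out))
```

Execution trace: 'D' (try body) → 'S' (inner finally) → 'V' (except KeyError) → 'Q' (finally) → 'G' (after the try/except). Output: DSVQG

Answer: DSVQG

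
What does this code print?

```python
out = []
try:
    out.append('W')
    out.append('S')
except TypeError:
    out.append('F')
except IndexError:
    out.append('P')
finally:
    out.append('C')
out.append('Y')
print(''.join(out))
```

Execution trace: 'W' (try body) → 'S' (try body, no exception) → 'C' (finally) → 'Y' (after the try/except). Output: WSCY

Answer: WSCY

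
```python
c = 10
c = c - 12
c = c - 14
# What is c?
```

Trace:
`c = 10` → c = 10
`c = c - 12` → c = -2
`c = c - 14` → c = -16
So c = -16

Answer: -16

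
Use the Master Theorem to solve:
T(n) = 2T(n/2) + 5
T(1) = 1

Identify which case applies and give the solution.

a=2, b=2, f(n)=5. log_2(2) = 1. Since c=0 < 1, Case 1 applies: T(n) = Θ(n^log_b(a)) = O(n).

Answer: O(n) - Case 1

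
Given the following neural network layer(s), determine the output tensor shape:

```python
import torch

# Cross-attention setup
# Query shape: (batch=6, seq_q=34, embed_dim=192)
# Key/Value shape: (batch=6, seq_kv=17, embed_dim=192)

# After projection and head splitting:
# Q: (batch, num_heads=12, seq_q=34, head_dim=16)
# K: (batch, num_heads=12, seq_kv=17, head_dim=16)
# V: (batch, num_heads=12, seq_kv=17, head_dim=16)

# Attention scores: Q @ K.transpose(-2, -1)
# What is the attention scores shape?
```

Input: (6, 34, 192) -> Output: (6, 12, 34, 17)

Answer: (6, 12, 34, 17)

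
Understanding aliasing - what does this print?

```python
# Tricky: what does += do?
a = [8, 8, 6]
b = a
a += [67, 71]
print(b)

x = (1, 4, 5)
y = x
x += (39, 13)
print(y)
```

Key concept: += behavior differs for mutable vs immutable.
Step by step:
`a = [8, 8, 6]` → a = [8, 8, 6]
`b = a` → b = [8, 8, 6] (same object as a)
`a += [67, 71]` → a = [8, 8, 6, 67, 71] (same object as b); b = [8, 8, 6, 67, 71] (same object as a)
`print(b)` → prints [8, 8, 6, 67, 71]
`x = (1, 4, 5)` → x = (1, 4, 5)
`y = x` → y = (1, 4, 5)
`x += (39, 13)` → x = (1, 4, 5, 39, 13)
`print(y)` → prints (1, 4, 5)

Answer:
[8, 8, 6, 67, 71]
(1, 4, 5)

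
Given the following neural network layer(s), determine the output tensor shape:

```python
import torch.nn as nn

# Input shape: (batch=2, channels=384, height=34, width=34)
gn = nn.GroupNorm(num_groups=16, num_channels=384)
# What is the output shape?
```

Input: (2, 384, 34, 34) -> Output: (2, 384, 34, 34)

Answer: (2, 384, 34, 34)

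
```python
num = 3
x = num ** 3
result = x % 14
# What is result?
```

Trace:
`num = 3` → num = 3
`x = num ** 3` → x = 27
`result = x % 14` → result = 13
So result = 13

Answer: 13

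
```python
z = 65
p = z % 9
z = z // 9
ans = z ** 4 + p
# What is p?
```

Trace:
`z = 65` → z = 65
`p = z % 9` → p = 2
`z = z // 9` → z = 7
`ans = z ** 4 + p` → ans = 2403
So p = 2

Answer: 2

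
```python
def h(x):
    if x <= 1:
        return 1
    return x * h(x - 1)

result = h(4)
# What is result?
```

h(4) = 4 * 3 * 2 * 1 = 24

Answer: 24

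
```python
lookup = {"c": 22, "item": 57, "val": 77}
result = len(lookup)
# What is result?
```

Trace:
`lookup = {"c": 22, "item": 57, "val": 77}` → lookup = {'c': 22, 'item': 57, 'val': 77}
`result = len(lookup)` → result = 3
So result = 3

Answer: 3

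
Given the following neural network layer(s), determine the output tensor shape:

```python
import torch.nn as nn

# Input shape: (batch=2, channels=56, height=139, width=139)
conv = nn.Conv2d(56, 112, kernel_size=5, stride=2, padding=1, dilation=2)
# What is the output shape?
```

Input: (2, 56, 139, 139) -> Output: (2, 112, 67, 67)

Answer: (2, 112, 67, 67)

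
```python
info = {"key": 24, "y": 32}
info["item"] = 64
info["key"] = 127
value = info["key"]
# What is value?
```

Trace:
`info = {"key": 24, "y": 32}` → info = {'key': 24, 'y': 32}
`info["item"] = 64` → info = {'key': 24, 'y': 32, 'item': 64}
`info["key"] = 127` → info = {'key': 127, 'y': 32, 'item': 64}
`value = info["key"]` → value = 127
So value = 127

Answer: 127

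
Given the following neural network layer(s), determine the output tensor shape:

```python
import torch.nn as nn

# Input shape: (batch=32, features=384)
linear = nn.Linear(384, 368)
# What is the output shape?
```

Input: (32, 384) -> Output: (32, 368)

Answer: (32, 368)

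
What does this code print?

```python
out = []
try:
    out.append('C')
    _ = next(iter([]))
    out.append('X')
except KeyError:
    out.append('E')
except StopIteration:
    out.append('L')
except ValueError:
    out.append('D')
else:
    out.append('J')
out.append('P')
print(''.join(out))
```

Execution trace: 'C' (try body) → 'L' (except StopIteration) → 'P' (after the try/except). Output: CLP

Answer: CLP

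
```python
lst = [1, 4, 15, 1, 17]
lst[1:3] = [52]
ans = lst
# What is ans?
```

Trace:
`lst = [1, 4, 15, 1, 17]` → lst = [1, 4, 15, 1, 17]
`lst[1:3] = [52]` → lst = [1, 52, 1, 17]
`ans = lst` → ans = [1, 52, 1, 17]
So ans = [1, 52, 1, 17]

Answer: [1, 52, 1, 17]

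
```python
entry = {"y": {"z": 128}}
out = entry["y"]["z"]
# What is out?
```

Trace:
`entry = {"y": {"z": 128}}` → entry = {'y': {'z': 128}}
`out = entry["y"]["z"]` → out = 128
So out = 128

Answer: 128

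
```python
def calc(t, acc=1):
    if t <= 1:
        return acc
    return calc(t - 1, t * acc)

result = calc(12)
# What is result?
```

Accumulator trace (n, acc): (12, 1) -> (11, 12) -> (10, 132) -> (9, 1320) -> (8, 11880) -> (7, 95040) -> (6, 665280) -> (5, 3991680) -> (4, 19958400) -> (3, 79833600) -> (2, 239500800) -> (1, 479001600) -> return 479001600

Answer: 479001600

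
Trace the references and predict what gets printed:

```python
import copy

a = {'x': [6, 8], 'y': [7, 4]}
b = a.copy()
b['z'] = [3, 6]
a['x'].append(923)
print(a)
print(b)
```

Key concept: shallow copy of dict with mutable values.
Step by step:
`a = {'x': [6, 8], 'y': [7, 4]}` → a = {'x': [6, 8], 'y': [7, 4]}
`b = a.copy()` → b = {'x': [6, 8], 'y': [7, 4]}
`b['z'] = [3, 6]` → b = {'x': [6, 8], 'y': [7, 4], 'z': [3, 6]}
`a['x'].append(923)` → a = {'x': [6, 8, 923], 'y': [7, 4]}; b = {'x': [6, 8, 923], 'y': [7, 4], 'z': [3, 6]}
`print(a)` → prints {'x': [6, 8, 923], 'y': [7, 4]}
`print(b)` → prints {'x': [6, 8, 923], 'y': [7, 4], 'z': [3, 6]}

Answer:
{'x': [6, 8, 923], 'y': [7, 4]}
{'x': [6, 8, 923], 'y': [7, 4], 'z': [3, 6]}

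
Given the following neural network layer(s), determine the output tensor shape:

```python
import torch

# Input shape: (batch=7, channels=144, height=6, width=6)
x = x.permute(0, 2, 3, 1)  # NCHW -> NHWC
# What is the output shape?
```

Input: (7, 144, 6, 6) -> Output: (7, 6, 6, 144)

Answer: (7, 6, 6, 144)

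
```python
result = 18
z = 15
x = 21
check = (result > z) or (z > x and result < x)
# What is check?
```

Trace:
`result = 18` → result = 18
`z = 15` → z = 15
`x = 21` → x = 21
`check = (result > z) or (z > x and result < x)` → check = True
So check = True

Answer: True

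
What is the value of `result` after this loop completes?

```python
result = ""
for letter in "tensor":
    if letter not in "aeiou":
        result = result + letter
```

Remove vowels from 'tensor'
`result` takes the values: "" → "t" → "tn" → "tns" → "tnsr"

Answer: "tnsr"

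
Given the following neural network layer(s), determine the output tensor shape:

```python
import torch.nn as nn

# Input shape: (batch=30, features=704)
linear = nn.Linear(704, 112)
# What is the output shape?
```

Input: (30, 704) -> Output: (30, 112)

Answer: (30, 112)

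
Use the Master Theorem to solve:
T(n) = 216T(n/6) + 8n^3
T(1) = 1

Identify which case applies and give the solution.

a=216, b=6, f(n)=8n^3. log_6(216) = 3. Since c=3 = 3, Case 2 applies: T(n) = Θ(n^log_b(a) · log n) = O(n^3 log n).

Answer: O(n^3 log n) - Case 2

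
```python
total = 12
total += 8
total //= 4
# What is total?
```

Trace:
`total = 12` → total = 12
`total += 8` → total = 20
`total //= 4` → total = 5
So total = 5

Answer: 5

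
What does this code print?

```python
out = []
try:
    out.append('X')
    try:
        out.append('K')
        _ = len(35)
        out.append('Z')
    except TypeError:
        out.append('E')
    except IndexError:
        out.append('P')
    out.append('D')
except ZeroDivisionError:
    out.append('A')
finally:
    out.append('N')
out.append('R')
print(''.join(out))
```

Execution trace: 'X' (try body) → 'K' (inner try body) → 'E' (inner except TypeError) → 'D' (try body, no exception) → 'N' (finally) → 'R' (after the try/except). Output: XKEDNR

Answer: XKEDNR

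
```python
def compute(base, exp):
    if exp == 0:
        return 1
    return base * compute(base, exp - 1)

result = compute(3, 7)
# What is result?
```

compute(3, 7) = 3 * 3 * 3 * 3 * 3 * 3 * 3 = 2187

Answer: 2187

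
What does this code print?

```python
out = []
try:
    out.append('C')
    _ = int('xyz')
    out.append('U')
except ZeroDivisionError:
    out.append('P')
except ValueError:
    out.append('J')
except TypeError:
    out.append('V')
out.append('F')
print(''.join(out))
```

Execution trace: 'C' (try body) → 'J' (except ValueError) → 'F' (after the try/except). Output: CJF

Answer: CJF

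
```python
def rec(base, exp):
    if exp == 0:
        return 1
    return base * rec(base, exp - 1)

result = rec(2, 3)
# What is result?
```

rec(2, 3) = 2 * 2 * 2 = 8

Answer: 8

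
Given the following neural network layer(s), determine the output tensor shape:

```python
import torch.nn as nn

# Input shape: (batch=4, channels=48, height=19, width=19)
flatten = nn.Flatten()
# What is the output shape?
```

Input: (4, 48, 19, 19) -> Output: (4, 17328)

Answer: (4, 17328)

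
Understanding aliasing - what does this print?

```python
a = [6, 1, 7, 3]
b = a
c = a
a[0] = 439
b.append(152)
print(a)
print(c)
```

Key concept: multiple aliases.
Step by step:
`a = [6, 1, 7, 3]` → a = [6, 1, 7, 3]
`b = a` → b = [6, 1, 7, 3] (same object as a)
`c = a` → c = [6, 1, 7, 3] (same object as a, b)
`a[0] = 439` → a = [439, 1, 7, 3] (same object as b, c); b = [439, 1, 7, 3] (same object as a, c); c = [439, 1, 7, 3] (same object as a, b)
`b.append(152)` → a = [439, 1, 7, 3, 152] (same object as b, c); b = [439, 1, 7, 3, 152] (same object as a, c); c = [439, 1, 7, 3, 152] (same object as a, b)
`print(a)` → prints [439, 1, 7, 3, 152]
`print(c)` → prints [439, 1, 7, 3, 152]

Answer:
[439, 1, 7, 3, 152]
[439, 1, 7, 3, 152]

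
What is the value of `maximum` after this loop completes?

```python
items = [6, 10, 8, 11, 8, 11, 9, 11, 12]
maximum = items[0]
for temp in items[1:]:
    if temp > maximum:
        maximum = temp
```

Maximum of [6, 10, 8, 11, 8, 11, 9, 11, 12]
`maximum` takes the values: 6 → 10 → 11 → 12

Answer: 12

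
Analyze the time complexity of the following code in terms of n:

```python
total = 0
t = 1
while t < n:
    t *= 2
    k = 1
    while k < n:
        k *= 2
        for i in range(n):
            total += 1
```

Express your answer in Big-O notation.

Each loop level contributes: log n × log n × n. Multiplying the contributions gives O(n log² n).

Answer: O(n log² n)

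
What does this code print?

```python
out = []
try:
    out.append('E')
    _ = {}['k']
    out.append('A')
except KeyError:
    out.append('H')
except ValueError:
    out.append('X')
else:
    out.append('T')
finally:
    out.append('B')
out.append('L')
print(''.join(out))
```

Execution trace: 'E' (try body) → 'H' (except KeyError) → 'B' (finally) → 'L' (after the try/except). Output: EHBL

Answer: EHBL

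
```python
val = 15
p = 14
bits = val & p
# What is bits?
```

Trace:
`val = 15` → val = 15
`p = 14` → p = 14
`bits = val & p` → bits = 14
So bits = 14

Answer: 14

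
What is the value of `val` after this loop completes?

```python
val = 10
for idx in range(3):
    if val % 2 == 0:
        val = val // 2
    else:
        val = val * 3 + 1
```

Collatz-style transformation from 10
`val` takes the values: 10 → 5 → 16 → 8

Answer: 8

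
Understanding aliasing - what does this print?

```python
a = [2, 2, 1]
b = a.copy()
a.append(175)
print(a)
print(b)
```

Key concept: list.copy() creates independent copy.
Step by step:
`a = [2, 2, 1]` → a = [2, 2, 1]
`b = a.copy()` → b = [2, 2, 1]
`a.append(175)` → a = [2, 2, 1, 175]
`print(a)` → prints [2, 2, 1, 175]
`print(b)` → prints [2, 2, 1]

Answer:
[2, 2, 1, 175]
[2, 2, 1]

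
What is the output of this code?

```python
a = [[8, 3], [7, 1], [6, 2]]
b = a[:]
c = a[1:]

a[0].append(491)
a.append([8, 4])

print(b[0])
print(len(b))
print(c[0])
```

Key concept: slice with nested mutation.
Step by step:
`a = [[8, 3], [7, 1], [6, 2]]` → a = [[8, 3], [7, 1], [6, 2]]
`b = a[:]` → b = [[8, 3], [7, 1], [6, 2]]
`c = a[1:]` → c = [[7, 1], [6, 2]]
`a[0].append(491)` → a = [[8, 3, 491], [7, 1], [6, 2]]; b = [[8, 3, 491], [7, 1], [6, 2]]
`a.append([8, 4])` → a = [[8, 3, 491], [7, 1], [6, 2], [8, 4]]
`print(b[0])` → prints [8, 3, 491]
`print(len(b))` → prints 3
`print(c[0])` → prints [7, 1]

Answer:
[8, 3, 491]
3
[7, 1]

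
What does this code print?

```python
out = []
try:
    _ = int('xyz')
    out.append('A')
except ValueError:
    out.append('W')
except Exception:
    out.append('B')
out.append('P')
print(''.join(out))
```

Execution trace: 'W' (except ValueError) → 'P' (after the try/except). Output: WP

Answer: WP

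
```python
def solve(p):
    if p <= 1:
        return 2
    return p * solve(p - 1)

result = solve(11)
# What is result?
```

solve(11) = 11 * 10 * 9 * 8 * 7 * 6 * 5 * 4 * 3 * 2 * 2 = 79833600

Answer: 79833600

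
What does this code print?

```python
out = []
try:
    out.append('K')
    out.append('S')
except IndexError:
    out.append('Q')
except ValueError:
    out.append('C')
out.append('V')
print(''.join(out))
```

Execution trace: 'K' (try body) → 'S' (try body, no exception) → 'V' (after the try/except). Output: KSV

Answer: KSV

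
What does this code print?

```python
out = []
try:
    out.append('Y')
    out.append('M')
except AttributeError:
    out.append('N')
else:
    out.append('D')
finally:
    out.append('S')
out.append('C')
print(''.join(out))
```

Execution trace: 'Y' (try body) → 'M' (try body, no exception) → 'D' (else) → 'S' (finally) → 'C' (after the try/except). Output: YMDSC

Answer: YMDSC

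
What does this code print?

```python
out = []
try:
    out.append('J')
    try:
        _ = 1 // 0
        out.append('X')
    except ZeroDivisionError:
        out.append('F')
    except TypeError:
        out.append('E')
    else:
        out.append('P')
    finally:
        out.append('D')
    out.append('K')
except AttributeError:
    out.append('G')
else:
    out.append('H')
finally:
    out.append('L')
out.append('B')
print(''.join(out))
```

Execution trace: 'J' (try body) → 'F' (inner except ZeroDivisionError) → 'D' (inner finally) → 'K' (try body, no exception) → 'H' (else) → 'L' (finally) → 'B' (after the try/except). Output: JFDKHLB

Answer: JFDKHLB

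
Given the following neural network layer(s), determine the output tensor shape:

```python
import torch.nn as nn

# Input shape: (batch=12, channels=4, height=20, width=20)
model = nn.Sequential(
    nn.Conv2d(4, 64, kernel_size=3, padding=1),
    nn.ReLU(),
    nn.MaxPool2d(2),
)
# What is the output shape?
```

Input: (12, 4, 20, 20) -> after Conv2d: (12, 64, 20, 20) -> after ReLU: (12, 64, 20, 20) -> Output: (12, 64, 10, 10)

Answer: (12, 64, 10, 10)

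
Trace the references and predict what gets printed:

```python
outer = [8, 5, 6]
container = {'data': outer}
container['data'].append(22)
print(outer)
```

Key concept: dict holds reference to list.
Step by step:
`outer = [8, 5, 6]` → outer = [8, 5, 6]
`container = {'data': outer}` → container = {'data': [8, 5, 6]}
`container['data'].append(22)` → outer = [8, 5, 6, 22]; container = {'data': [8, 5, 6, 22]}
`print(outer)` → prints [8, 5, 6, 22]

Answer: [8, 5, 6, 22]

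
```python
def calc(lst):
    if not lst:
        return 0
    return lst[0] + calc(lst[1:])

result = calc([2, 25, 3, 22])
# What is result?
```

2 + 25 + 3 + 22 + 0 = 52

Answer: 52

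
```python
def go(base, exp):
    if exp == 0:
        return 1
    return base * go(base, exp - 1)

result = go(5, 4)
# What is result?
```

go(5, 4) = 5 * 5 * 5 * 5 = 625

Answer: 625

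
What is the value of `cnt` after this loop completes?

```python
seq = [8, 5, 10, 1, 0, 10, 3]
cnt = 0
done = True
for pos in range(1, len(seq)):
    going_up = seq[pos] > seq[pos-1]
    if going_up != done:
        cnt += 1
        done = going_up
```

Count direction changes in [8, 5, 10, 1, 0, 10, 3]
`cnt` takes the values: 0 → 1 → 2 → 3 → 4 → 5

Answer: 5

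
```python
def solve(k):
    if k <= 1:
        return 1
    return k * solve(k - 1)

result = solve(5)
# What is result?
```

solve(5) = 5 * 4 * 3 * 2 * 1 = 120

Answer: 120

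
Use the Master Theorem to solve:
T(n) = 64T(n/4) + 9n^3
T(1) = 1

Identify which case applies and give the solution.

a=64, b=4, f(n)=9n^3. log_4(64) = 3. Since c=3 = 3, Case 2 applies: T(n) = Θ(n^log_b(a) · log n) = O(n^3 log n).

Answer: O(n^3 log n) - Case 2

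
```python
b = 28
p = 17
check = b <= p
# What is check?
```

Trace:
`b = 28` → b = 28
`p = 17` → p = 17
`check = b <= p` → check = False
So check = False

Answer: False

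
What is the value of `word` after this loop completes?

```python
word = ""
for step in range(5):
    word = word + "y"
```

Repeat 'y' 5 times
`word` takes the values: "" → "y" → "yy" → "yyy" → "yyyy" → "yyyyy"

Answer: "yyyyy"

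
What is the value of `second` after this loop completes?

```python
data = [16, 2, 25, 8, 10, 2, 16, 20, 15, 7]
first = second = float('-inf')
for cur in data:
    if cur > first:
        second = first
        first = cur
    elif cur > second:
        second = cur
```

Second largest (with repeats) in [16, 2, 25, 8, 10, 2, 16, 20, 15, 7]
`second` takes the values: -inf → 2 → 16 → 20

Answer: 20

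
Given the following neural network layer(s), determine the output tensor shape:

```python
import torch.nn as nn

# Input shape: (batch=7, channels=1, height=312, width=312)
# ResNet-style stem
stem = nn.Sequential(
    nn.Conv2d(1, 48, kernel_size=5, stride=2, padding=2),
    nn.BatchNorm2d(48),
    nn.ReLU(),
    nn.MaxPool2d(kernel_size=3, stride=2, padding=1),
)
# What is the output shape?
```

Input: (7, 1, 312, 312) -> after Conv2d 5x5 stride=2: (7, 48, 156, 156) -> Output: (7, 48, 78, 78)

Answer: (7, 48, 78, 78)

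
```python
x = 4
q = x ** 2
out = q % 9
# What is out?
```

Trace:
`x = 4` → x = 4
`q = x ** 2` → q = 16
`out = q % 9` → out = 7
So out = 7

Answer: 7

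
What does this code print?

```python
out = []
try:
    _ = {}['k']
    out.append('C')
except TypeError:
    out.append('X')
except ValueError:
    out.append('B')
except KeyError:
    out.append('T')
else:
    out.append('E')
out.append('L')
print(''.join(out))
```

Execution trace: 'T' (except KeyError) → 'L' (after the try/except). Output: TL

Answer: TL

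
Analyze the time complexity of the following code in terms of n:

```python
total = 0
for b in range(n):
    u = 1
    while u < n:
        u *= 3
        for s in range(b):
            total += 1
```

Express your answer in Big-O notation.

Each loop level contributes: n × log n × n. Multiplying the contributions gives O(n^2 log n).

Answer: O(n^2 log n)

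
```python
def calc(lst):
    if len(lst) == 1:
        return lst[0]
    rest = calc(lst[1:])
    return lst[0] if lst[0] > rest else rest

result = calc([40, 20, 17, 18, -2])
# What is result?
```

Recursive max over [40, 20, 17, 18, -2] = 40

Answer: 40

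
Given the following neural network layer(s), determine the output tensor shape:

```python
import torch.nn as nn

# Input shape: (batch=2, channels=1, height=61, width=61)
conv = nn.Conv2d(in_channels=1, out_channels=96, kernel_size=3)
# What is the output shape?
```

Input: (2, 1, 61, 61) -> Output: (2, 96, 59, 59)

Answer: (2, 96, 59, 59)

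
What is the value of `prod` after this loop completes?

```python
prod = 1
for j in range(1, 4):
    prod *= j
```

3! = 6
`prod` takes the values: 1 → 2 → 6

Answer: 6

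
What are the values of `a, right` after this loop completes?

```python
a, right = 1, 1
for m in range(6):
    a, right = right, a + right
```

Fibonacci: after 6 iterations
`a, right` takes the values: (1, 1) → (1, 2) → (2, 3) → (3, 5) → (5, 8) → (8, 13) → (13, 21)

Answer: 13, 21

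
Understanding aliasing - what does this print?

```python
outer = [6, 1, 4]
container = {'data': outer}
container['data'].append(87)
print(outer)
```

Key concept: dict holds reference to list.
Step by step:
`outer = [6, 1, 4]` → outer = [6, 1, 4]
`container = {'data': outer}` → container = {'data': [6, 1, 4]}
`container['data'].append(87)` → outer = [6, 1, 4, 87]; container = {'data': [6, 1, 4, 87]}
`print(outer)` → prints [6, 1, 4, 87]

Answer: [6, 1, 4, 87]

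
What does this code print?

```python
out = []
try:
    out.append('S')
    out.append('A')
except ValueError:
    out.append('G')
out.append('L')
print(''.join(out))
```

Execution trace: 'S' (try body) → 'A' (try body, no exception) → 'L' (after the try/except). Output: SAL

Answer: SAL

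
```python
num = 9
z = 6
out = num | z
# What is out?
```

Trace:
`num = 9` → num = 9
`z = 6` → z = 6
`out = num | z` → out = 15
So out = 15

Answer: 15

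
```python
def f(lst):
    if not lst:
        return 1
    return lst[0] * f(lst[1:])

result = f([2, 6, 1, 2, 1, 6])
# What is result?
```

Product over [2, 6, 1, 2, 1, 6] = 2 * 6 * 1 * 2 * 1 * 6 = 144

Answer: 144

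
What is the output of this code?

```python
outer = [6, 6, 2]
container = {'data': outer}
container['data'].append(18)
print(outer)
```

Key concept: dict holds reference to list.
Step by step:
`outer = [6, 6, 2]` → outer = [6, 6, 2]
`container = {'data': outer}` → container = {'data': [6, 6, 2]}
`container['data'].append(18)` → outer = [6, 6, 2, 18]; container = {'data': [6, 6, 2, 18]}
`print(outer)` → prints [6, 6, 2, 18]

Answer: [6, 6, 2, 18]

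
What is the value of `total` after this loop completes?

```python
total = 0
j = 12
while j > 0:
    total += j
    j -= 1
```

Sum 12 down to 1
`total` takes the values: 0 → 12 → 23 → 33 → 42 → 50 → 57 → 63 → 68 → 72 → 75 → 77 → 78

Answer: 78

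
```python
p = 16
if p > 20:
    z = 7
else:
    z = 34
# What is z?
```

Trace:
`p = 16` → p = 16
`if p > 20: ...` → p > 20 is False, take else branch → z = 34
So z = 34

Answer: 34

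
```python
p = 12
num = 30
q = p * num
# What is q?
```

Trace:
`p = 12` → p = 12
`num = 30` → num = 30
`q = p * num` → q = 360
So q = 360

Answer: 360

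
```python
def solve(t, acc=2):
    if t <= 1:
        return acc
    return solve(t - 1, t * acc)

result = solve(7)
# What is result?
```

Accumulator trace (n, acc): (7, 2) -> (6, 14) -> (5, 84) -> (4, 420) -> (3, 1680) -> (2, 5040) -> (1, 10080) -> return 10080

Answer: 10080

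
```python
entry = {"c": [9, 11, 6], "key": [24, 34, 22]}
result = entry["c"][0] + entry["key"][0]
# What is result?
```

Trace:
`entry = {"c": [9, 11, 6], "key": [24, 34, 22]}` → entry = {'c': [9, 11, 6], 'key': [24, 34, 22]}
`result = entry["c"][0] + entry["key"][0]` → result = 33
So result = 33

Answer: 33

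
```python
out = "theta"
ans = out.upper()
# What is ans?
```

Trace:
`out = "theta"` → out = 'theta'
`ans = out.upper()` → ans = 'THETA'
So ans = 'THETA'

Answer: 'THETA'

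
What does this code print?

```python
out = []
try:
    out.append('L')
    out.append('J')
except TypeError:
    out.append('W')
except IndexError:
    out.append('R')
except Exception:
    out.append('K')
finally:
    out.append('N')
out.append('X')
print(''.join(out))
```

Execution trace: 'L' (try body) → 'J' (try body, no exception) → 'N' (finally) → 'X' (after the try/except). Output: LJNX

Answer: LJNX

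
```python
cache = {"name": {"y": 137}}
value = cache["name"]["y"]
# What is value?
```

Trace:
`cache = {"name": {"y": 137}}` → cache = {'name': {'y': 137}}
`value = cache["name"]["y"]` → value = 137
So value = 137

Answer: 137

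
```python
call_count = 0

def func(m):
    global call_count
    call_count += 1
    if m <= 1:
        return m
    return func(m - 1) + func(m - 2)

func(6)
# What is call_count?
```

Calls(m) = 1 + Calls(m-1) + Calls(m-2); Calls(0)=Calls(1)=1. For m=6 this gives 25.

Answer: 25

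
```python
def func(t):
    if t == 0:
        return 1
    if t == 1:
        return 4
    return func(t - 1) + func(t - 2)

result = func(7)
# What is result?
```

Build up from base cases: func(0)=1, func(1)=4, func(2)=5, func(3)=9, func(4)=14, func(5)=23, func(6)=37, ..., func(7)=60

Answer: 60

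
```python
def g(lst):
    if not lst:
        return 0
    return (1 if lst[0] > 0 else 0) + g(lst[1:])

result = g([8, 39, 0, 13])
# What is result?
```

Count of positive elements in [8, 39, 0, 13] = 3

Answer: 3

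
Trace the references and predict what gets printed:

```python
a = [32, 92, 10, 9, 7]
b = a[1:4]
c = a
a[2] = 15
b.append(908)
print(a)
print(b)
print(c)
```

Key concept: slice vs alias.
Step by step:
`a = [32, 92, 10, 9, 7]` → a = [32, 92, 10, 9, 7]
`b = a[1:4]` → b = [92, 10, 9]
`c = a` → c = [32, 92, 10, 9, 7] (same object as a)
`a[2] = 15` → a = [32, 92, 15, 9, 7] (same object as c); c = [32, 92, 15, 9, 7] (same object as a)
`b.append(908)` → b = [92, 10, 9, 908]
`print(a)` → prints [32, 92, 15, 9, 7]
`print(b)` → prints [92, 10, 9, 908]
`print(c)` → prints [32, 92, 15, 9, 7]

Answer:
[32, 92, 15, 9, 7]
[92, 10, 9, 908]
[32, 92, 15, 9, 7]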